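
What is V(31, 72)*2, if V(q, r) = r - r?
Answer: 0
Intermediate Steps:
V(q, r) = 0
V(31, 72)*2 = 0*2 = 0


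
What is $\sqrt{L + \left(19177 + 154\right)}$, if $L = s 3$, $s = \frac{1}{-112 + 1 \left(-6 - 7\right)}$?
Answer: $\frac{2 \sqrt{3020465}}{25} \approx 139.04$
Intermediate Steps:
$s = - \frac{1}{125}$ ($s = \frac{1}{-112 + 1 \left(-13\right)} = \frac{1}{-112 - 13} = \frac{1}{-125} = - \frac{1}{125} \approx -0.008$)
$L = - \frac{3}{125}$ ($L = \left(- \frac{1}{125}\right) 3 = - \frac{3}{125} \approx -0.024$)
$\sqrt{L + \left(19177 + 154\right)} = \sqrt{- \frac{3}{125} + \left(19177 + 154\right)} = \sqrt{- \frac{3}{125} + 19331} = \sqrt{\frac{2416372}{125}} = \frac{2 \sqrt{3020465}}{25}$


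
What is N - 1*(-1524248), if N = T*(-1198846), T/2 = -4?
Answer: 11115016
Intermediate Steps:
T = -8 (T = 2*(-4) = -8)
N = 9590768 (N = -8*(-1198846) = 9590768)
N - 1*(-1524248) = 9590768 - 1*(-1524248) = 9590768 + 1524248 = 11115016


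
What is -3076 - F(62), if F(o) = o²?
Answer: -6920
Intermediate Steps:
-3076 - F(62) = -3076 - 1*62² = -3076 - 1*3844 = -3076 - 3844 = -6920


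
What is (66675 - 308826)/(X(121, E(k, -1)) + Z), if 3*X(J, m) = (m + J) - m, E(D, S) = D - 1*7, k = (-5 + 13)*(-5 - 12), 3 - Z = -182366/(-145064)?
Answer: -52691088996/9155611 ≈ -5755.1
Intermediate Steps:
Z = 126413/72532 (Z = 3 - (-182366)/(-145064) = 3 - (-182366)*(-1)/145064 = 3 - 1*91183/72532 = 3 - 91183/72532 = 126413/72532 ≈ 1.7429)
k = -136 (k = 8*(-17) = -136)
E(D, S) = -7 + D (E(D, S) = D - 7 = -7 + D)
X(J, m) = J/3 (X(J, m) = ((m + J) - m)/3 = ((J + m) - m)/3 = J/3)
(66675 - 308826)/(X(121, E(k, -1)) + Z) = (66675 - 308826)/((1/3)*121 + 126413/72532) = -242151/(121/3 + 126413/72532) = -242151/9155611/217596 = -242151*217596/9155611 = -52691088996/9155611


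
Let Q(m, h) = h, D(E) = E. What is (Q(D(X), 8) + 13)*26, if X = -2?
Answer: 546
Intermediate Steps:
(Q(D(X), 8) + 13)*26 = (8 + 13)*26 = 21*26 = 546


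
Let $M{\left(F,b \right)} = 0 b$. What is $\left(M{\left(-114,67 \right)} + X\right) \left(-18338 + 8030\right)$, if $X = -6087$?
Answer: $62744796$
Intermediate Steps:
$M{\left(F,b \right)} = 0$
$\left(M{\left(-114,67 \right)} + X\right) \left(-18338 + 8030\right) = \left(0 - 6087\right) \left(-18338 + 8030\right) = \left(-6087\right) \left(-10308\right) = 62744796$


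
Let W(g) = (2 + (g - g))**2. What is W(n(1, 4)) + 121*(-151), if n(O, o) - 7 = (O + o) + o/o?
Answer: -18267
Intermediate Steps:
n(O, o) = 8 + O + o (n(O, o) = 7 + ((O + o) + o/o) = 7 + ((O + o) + 1) = 7 + (1 + O + o) = 8 + O + o)
W(g) = 4 (W(g) = (2 + 0)**2 = 2**2 = 4)
W(n(1, 4)) + 121*(-151) = 4 + 121*(-151) = 4 - 18271 = -18267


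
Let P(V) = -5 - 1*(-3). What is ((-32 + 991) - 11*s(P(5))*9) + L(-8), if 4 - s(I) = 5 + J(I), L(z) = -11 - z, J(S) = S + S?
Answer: 659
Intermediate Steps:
P(V) = -2 (P(V) = -5 + 3 = -2)
J(S) = 2*S
s(I) = -1 - 2*I (s(I) = 4 - (5 + 2*I) = 4 + (-5 - 2*I) = -1 - 2*I)
((-32 + 991) - 11*s(P(5))*9) + L(-8) = ((-32 + 991) - 11*(-1 - 2*(-2))*9) + (-11 - 1*(-8)) = (959 - 11*(-1 + 4)*9) + (-11 + 8) = (959 - 11*3*9) - 3 = (959 - 33*9) - 3 = (959 - 297) - 3 = 662 - 3 = 659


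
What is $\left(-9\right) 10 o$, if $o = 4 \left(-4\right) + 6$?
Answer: $900$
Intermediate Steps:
$o = -10$ ($o = -16 + 6 = -10$)
$\left(-9\right) 10 o = \left(-9\right) 10 \left(-10\right) = \left(-90\right) \left(-10\right) = 900$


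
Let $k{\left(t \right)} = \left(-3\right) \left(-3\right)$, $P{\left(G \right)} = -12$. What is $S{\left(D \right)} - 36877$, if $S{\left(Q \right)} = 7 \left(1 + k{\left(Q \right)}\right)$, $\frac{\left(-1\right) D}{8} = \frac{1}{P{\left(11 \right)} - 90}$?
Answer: $-36807$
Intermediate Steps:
$k{\left(t \right)} = 9$
$D = \frac{4}{51}$ ($D = - \frac{8}{-12 - 90} = - \frac{8}{-102} = \left(-8\right) \left(- \frac{1}{102}\right) = \frac{4}{51} \approx 0.078431$)
$S{\left(Q \right)} = 70$ ($S{\left(Q \right)} = 7 \left(1 + 9\right) = 7 \cdot 10 = 70$)
$S{\left(D \right)} - 36877 = 70 - 36877 = -36807$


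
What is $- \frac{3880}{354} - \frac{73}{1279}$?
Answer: $- \frac{2494181}{226383} \approx -11.018$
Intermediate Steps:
$- \frac{3880}{354} - \frac{73}{1279} = \left(-3880\right) \frac{1}{354} - \frac{73}{1279} = - \frac{1940}{177} - \frac{73}{1279} = - \frac{2494181}{226383}$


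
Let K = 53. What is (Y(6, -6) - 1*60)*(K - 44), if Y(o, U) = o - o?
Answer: -540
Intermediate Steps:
Y(o, U) = 0
(Y(6, -6) - 1*60)*(K - 44) = (0 - 1*60)*(53 - 44) = (0 - 60)*9 = -60*9 = -540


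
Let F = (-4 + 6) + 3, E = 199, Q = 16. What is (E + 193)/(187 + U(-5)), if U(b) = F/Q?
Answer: 6272/2997 ≈ 2.0928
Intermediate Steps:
F = 5 (F = 2 + 3 = 5)
U(b) = 5/16
(E + 193)/(187 + U(-5)) = (199 + 193)/(187 + 5/16) = 392/(2997/16) = 392*(16/2997) = 6272/2997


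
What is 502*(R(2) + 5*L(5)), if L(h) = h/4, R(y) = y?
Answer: 8283/2 ≈ 4141.5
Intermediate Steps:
L(h) = h/4 (L(h) = h*(¼) = h/4)
502*(R(2) + 5*L(5)) = 502*(2 + 5*((¼)*5)) = 502*(2 + 5*(5/4)) = 502*(2 + 25/4) = 502*(33/4) = 8283/2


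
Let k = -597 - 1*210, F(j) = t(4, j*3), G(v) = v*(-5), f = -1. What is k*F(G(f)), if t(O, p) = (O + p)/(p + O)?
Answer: -807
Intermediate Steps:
G(v) = -5*v
t(O, p) = 1 (t(O, p) = (O + p)/(O + p) = 1)
F(j) = 1
k = -807 (k = -597 - 210 = -807)
k*F(G(f)) = -807*1 = -807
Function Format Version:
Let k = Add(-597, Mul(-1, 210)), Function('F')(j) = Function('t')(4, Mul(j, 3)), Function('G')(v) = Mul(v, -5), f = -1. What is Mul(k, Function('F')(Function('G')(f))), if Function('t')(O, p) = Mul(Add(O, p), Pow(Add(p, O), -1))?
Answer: -807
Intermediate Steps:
Function('G')(v) = Mul(-5, v)
Function('t')(O, p) = 1 (Function('t')(O, p) = Mul(Add(O, p), Pow(Add(O, p), -1)) = 1)
Function('F')(j) = 1
k = -807 (k = Add(-597, -210) = -807)
Mul(k, Function('F')(Function('G')(f))) = Mul(-807, 1) = -807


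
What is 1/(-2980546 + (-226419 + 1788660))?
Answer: -1/1418305 ≈ -7.0507e-7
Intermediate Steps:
1/(-2980546 + (-226419 + 1788660)) = 1/(-2980546 + 1562241) = 1/(-1418305) = -1/1418305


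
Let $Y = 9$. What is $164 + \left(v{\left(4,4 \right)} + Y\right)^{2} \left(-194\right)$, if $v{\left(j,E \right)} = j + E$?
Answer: $-55902$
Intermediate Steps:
$v{\left(j,E \right)} = E + j$
$164 + \left(v{\left(4,4 \right)} + Y\right)^{2} \left(-194\right) = 164 + \left(\left(4 + 4\right) + 9\right)^{2} \left(-194\right) = 164 + \left(8 + 9\right)^{2} \left(-194\right) = 164 + 17^{2} \left(-194\right) = 164 + 289 \left(-194\right) = 164 - 56066 = -55902$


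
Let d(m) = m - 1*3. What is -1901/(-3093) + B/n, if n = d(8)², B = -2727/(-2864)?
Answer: 144546211/221458800 ≈ 0.65270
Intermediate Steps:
B = 2727/2864 (B = -2727*(-1/2864) = 2727/2864 ≈ 0.95216)
d(m) = -3 + m (d(m) = m - 3 = -3 + m)
n = 25 (n = (-3 + 8)² = 5² = 25)
-1901/(-3093) + B/n = -1901/(-3093) + (2727/2864)/25 = -1901*(-1/3093) + (2727/2864)*(1/25) = 1901/3093 + 2727/71600 = 144546211/221458800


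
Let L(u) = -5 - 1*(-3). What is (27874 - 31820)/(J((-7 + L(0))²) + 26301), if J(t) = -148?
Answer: -3946/26153 ≈ -0.15088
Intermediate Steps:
L(u) = -2 (L(u) = -5 + 3 = -2)
(27874 - 31820)/(J((-7 + L(0))²) + 26301) = (27874 - 31820)/(-148 + 26301) = -3946/26153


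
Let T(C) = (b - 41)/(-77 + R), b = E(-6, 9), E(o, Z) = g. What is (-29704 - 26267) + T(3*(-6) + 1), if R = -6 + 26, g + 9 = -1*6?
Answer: -3190291/57 ≈ -55970.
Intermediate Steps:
g = -15 (g = -9 - 1*6 = -9 - 6 = -15)
E(o, Z) = -15
b = -15
R = 20
T(C) = 56/57 (T(C) = (-15 - 41)/(-77 + 20) = -56/(-57) = -56*(-1/57) = 56/57)
(-29704 - 26267) + T(3*(-6) + 1) = (-29704 - 26267) + 56/57 = -55971 + 56/57 = -3190291/57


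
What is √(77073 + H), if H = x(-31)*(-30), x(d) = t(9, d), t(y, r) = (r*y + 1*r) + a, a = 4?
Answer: √86253 ≈ 293.69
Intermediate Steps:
t(y, r) = 4 + r + r*y (t(y, r) = (r*y + 1*r) + 4 = (r*y + r) + 4 = (r + r*y) + 4 = 4 + r + r*y)
x(d) = 4 + 10*d (x(d) = 4 + d + d*9 = 4 + d + 9*d = 4 + 10*d)
H = 9180 (H = (4 + 10*(-31))*(-30) = (4 - 310)*(-30) = -306*(-30) = 9180)
√(77073 + H) = √(77073 + 9180) = √86253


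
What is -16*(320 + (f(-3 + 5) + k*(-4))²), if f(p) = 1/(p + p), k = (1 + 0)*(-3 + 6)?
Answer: -7329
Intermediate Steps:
k = 3 (k = 1*3 = 3)
f(p) = 1/(2*p)
-16*(320 + (f(-3 + 5) + k*(-4))²) = -16*(320 + (1/(2*(-3 + 5)) + 3*(-4))²) = -16*(320 + ((½)/2 - 12)²) = -16*(320 + ((½)*(½) - 12)²) = -16*(320 + (¼ - 12)²) = -16*(320 + (-47/4)²) = -16*(320 + 2209/16) = -16*7329/16 = -7329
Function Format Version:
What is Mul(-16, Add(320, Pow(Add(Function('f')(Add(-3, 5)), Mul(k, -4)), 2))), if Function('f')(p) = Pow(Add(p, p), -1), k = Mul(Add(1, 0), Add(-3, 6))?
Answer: -7329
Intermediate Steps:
k = 3 (k = Mul(1, 3) = 3)
Function('f')(p) = Mul(Rational(1, 2), Pow(p, -1)) (Function('f')(p) = Pow(Mul(2, p), -1) = Mul(Rational(1, 2), Pow(p, -1)))
Mul(-16, Add(320, Pow(Add(Function('f')(Add(-3, 5)), Mul(k, -4)), 2))) = Mul(-16, Add(320, Pow(Add(Mul(Rational(1, 2), Pow(Add(-3, 5), -1)), Mul(3, -4)), 2))) = Mul(-16, Add(320, Pow(Add(Mul(Rational(1, 2), Pow(2, -1)), -12), 2))) = Mul(-16, Add(320, Pow(Add(Mul(Rational(1, 2), Rational(1, 2)), -12), 2))) = Mul(-16, Add(320, Pow(Add(Rational(1, 4), -12), 2))) = Mul(-16, Add(320, Pow(Rational(-47, 4), 2))) = Mul(-16, Add(320, Rational(2209, 16))) = Mul(-16, Rational(7329, 16)) = -7329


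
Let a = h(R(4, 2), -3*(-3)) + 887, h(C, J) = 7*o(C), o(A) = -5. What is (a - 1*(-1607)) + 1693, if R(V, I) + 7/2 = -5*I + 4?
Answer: 4152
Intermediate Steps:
R(V, I) = ½ - 5*I (R(V, I) = -7/2 + (-5*I + 4) = -7/2 + (4 - 5*I) = ½ - 5*I)
h(C, J) = -35 (h(C, J) = 7*(-5) = -35)
a = 852 (a = -35 + 887 = 852)
(a - 1*(-1607)) + 1693 = (852 - 1*(-1607)) + 1693 = (852 + 1607) + 1693 = 2459 + 1693 = 4152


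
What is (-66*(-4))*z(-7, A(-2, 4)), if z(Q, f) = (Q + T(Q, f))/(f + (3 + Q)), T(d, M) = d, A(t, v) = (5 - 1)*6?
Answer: -924/5 ≈ -184.80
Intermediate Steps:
A(t, v) = 24 (A(t, v) = 4*6 = 24)
z(Q, f) = 2*Q/(3 + Q + f) (z(Q, f) = (Q + Q)/(f + (3 + Q)) = (2*Q)/(3 + Q + f) = 2*Q/(3 + Q + f))
(-66*(-4))*z(-7, A(-2, 4)) = (-66*(-4))*(2*(-7)/(3 - 7 + 24)) = 264*(2*(-7)/20) = 264*(2*(-7)*(1/20)) = 264*(-7/10) = -924/5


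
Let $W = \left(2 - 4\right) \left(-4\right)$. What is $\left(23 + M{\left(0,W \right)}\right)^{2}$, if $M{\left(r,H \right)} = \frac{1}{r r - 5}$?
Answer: $\frac{12996}{25} \approx 519.84$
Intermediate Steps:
$W = 8$ ($W = \left(-2\right) \left(-4\right) = 8$)
$M{\left(r,H \right)} = \frac{1}{-5 + r^{2}}$ ($M{\left(r,H \right)} = \frac{1}{r^{2} - 5} = \frac{1}{-5 + r^{2}}$)
$\left(23 + M{\left(0,W \right)}\right)^{2} = \left(23 + \frac{1}{-5 + 0^{2}}\right)^{2} = \left(23 + \frac{1}{-5 + 0}\right)^{2} = \left(23 + \frac{1}{-5}\right)^{2} = \left(23 - \frac{1}{5}\right)^{2} = \left(\frac{114}{5}\right)^{2} = \frac{12996}{25}$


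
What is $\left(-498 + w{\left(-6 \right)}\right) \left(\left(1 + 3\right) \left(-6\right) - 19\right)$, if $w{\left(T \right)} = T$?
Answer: $21672$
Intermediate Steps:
$\left(-498 + w{\left(-6 \right)}\right) \left(\left(1 + 3\right) \left(-6\right) - 19\right) = \left(-498 - 6\right) \left(\left(1 + 3\right) \left(-6\right) - 19\right) = - 504 \left(4 \left(-6\right) - 19\right) = - 504 \left(-24 - 19\right) = \left(-504\right) \left(-43\right) = 21672$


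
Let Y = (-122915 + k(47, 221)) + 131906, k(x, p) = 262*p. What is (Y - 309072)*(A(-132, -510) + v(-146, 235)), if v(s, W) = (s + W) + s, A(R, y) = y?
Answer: 137315493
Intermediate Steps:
v(s, W) = W + 2*s (v(s, W) = (W + s) + s = W + 2*s)
Y = 66893 (Y = (-122915 + 262*221) + 131906 = (-122915 + 57902) + 131906 = -65013 + 131906 = 66893)
(Y - 309072)*(A(-132, -510) + v(-146, 235)) = (66893 - 309072)*(-510 + (235 + 2*(-146))) = -242179*(-510 + (235 - 292)) = -242179*(-510 - 57) = -242179*(-567) = 137315493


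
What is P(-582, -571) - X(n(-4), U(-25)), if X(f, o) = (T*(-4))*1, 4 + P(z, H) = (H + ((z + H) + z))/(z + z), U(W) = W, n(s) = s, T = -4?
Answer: -10487/582 ≈ -18.019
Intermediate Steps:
P(z, H) = -4 + (2*H + 2*z)/(2*z) (P(z, H) = -4 + (H + ((z + H) + z))/(z + z) = -4 + (H + ((H + z) + z))/((2*z)) = -4 + (H + (H + 2*z))*(1/(2*z)) = -4 + (2*H + 2*z)*(1/(2*z)) = -4 + (2*H + 2*z)/(2*z))
X(f, o) = 16 (X(f, o) = -4*(-4)*1 = 16*1 = 16)
P(-582, -571) - X(n(-4), U(-25)) = (-3 - 571/(-582)) - 1*16 = (-3 - 571*(-1/582)) - 16 = (-3 + 571/582) - 16 = -1175/582 - 16 = -10487/582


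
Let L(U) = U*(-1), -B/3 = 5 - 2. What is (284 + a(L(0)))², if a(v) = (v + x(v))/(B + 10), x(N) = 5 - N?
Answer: 83521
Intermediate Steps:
B = -9 (B = -3*(5 - 2) = -3*3 = -9)
L(U) = -U
a(v) = 5 (a(v) = (v + (5 - v))/(-9 + 10) = 5/1 = 5*1 = 5)
(284 + a(L(0)))² = (284 + 5)² = 289² = 83521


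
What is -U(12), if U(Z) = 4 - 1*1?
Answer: -3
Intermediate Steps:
U(Z) = 3 (U(Z) = 4 - 1 = 3)
-U(12) = -1*3 = -3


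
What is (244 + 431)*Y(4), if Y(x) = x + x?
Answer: 5400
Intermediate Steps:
Y(x) = 2*x
(244 + 431)*Y(4) = (244 + 431)*(2*4) = 675*8 = 5400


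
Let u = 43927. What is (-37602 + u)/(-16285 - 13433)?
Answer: -6325/29718 ≈ -0.21283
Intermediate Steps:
(-37602 + u)/(-16285 - 13433) = (-37602 + 43927)/(-16285 - 13433) = 6325/(-29718) = 6325*(-1/29718) = -6325/29718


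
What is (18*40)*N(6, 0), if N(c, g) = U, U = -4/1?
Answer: -2880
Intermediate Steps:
U = -4 (U = -4*1 = -4)
N(c, g) = -4
(18*40)*N(6, 0) = (18*40)*(-4) = 720*(-4) = -2880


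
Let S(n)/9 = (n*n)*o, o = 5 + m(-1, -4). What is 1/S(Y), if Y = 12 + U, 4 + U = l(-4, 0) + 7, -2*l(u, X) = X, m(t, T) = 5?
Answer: 1/20250 ≈ 4.9383e-5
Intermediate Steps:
l(u, X) = -X/2
o = 10 (o = 5 + 5 = 10)
U = 3 (U = -4 + (-½*0 + 7) = -4 + (0 + 7) = -4 + 7 = 3)
Y = 15 (Y = 12 + 3 = 15)
S(n) = 90*n² (S(n) = 9*((n*n)*10) = 9*(n²*10) = 9*(10*n²) = 90*n²)
1/S(Y) = 1/(90*15²) = 1/(90*225) = 1/20250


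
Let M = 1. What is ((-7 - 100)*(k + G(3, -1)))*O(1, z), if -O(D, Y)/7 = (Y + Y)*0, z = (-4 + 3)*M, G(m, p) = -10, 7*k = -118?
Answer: 0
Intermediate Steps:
k = -118/7 (k = (⅐)*(-118) = -118/7 ≈ -16.857)
z = -1 (z = (-4 + 3)*1 = -1*1 = -1)
O(D, Y) = 0 (O(D, Y) = -7*(Y + Y)*0 = -7*2*Y*0 = -7*0 = 0)
((-7 - 100)*(k + G(3, -1)))*O(1, z) = ((-7 - 100)*(-118/7 - 10))*0 = -107*(-188/7)*0 = (20116/7)*0 = 0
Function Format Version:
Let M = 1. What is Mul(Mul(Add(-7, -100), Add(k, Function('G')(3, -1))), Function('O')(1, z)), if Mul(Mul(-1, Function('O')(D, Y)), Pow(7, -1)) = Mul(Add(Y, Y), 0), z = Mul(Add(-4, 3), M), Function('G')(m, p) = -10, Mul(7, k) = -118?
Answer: 0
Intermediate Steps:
k = Rational(-118, 7) (k = Mul(Rational(1, 7), -118) = Rational(-118, 7) ≈ -16.857)
z = -1 (z = Mul(Add(-4, 3), 1) = Mul(-1, 1) = -1)
Function('O')(D, Y) = 0 (Function('O')(D, Y) = Mul(-7, Mul(Add(Y, Y), 0)) = Mul(-7, Mul(Mul(2, Y), 0)) = Mul(-7, 0) = 0)
Mul(Mul(Add(-7, -100), Add(k, Function('G')(3, -1))), Function('O')(1, z)) = Mul(Mul(Add(-7, -100), Add(Rational(-118, 7), -10)), 0) = Mul(Mul(-107, Rational(-188, 7)), 0) = Mul(Rational(20116, 7), 0) = 0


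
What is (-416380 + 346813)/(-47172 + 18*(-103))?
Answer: 23189/16342 ≈ 1.4190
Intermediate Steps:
(-416380 + 346813)/(-47172 + 18*(-103)) = -69567/(-47172 - 1854) = -69567/(-49026) = -69567*(-1/49026) = 23189/16342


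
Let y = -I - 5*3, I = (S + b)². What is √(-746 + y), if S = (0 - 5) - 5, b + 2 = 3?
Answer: I*√842 ≈ 29.017*I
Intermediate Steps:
b = 1 (b = -2 + 3 = 1)
S = -10 (S = -5 - 5 = -10)
I = 81 (I = (-10 + 1)² = (-9)² = 81)
y = -96 (y = -1*81 - 5*3 = -81 - 15 = -96)
√(-746 + y) = √(-746 - 96) = √(-842) = I*√842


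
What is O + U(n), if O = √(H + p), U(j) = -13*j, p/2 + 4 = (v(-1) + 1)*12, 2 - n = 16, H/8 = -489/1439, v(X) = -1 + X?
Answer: 182 + 2*I*√17973110/1439 ≈ 182.0 + 5.8922*I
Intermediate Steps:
H = -3912/1439 (H = 8*(-489/1439) = -3912/1439 ≈ -2.7186)
n = -14 (n = 2 - 1*16 = 2 - 16 = -14)
p = -32 (p = -8 + 2*(((-1 - 1) + 1)*12) = -8 + 2*((-2 + 1)*12) = -8 + 2*(-1*12) = -8 + 2*(-12) = -8 - 24 = -32)
O = 2*I*√17973110/1439 (O = √(-3912/1439 - 32) = √(-49960/1439) = 2*I*√17973110/1439 ≈ 5.8922*I)
O + U(n) = 2*I*√17973110/1439 - 13*(-14) = 2*I*√17973110/1439 + 182 = 182 + 2*I*√17973110/1439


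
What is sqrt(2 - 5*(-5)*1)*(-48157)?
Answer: -144471*sqrt(3) ≈ -2.5023e+5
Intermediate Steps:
sqrt(2 - 5*(-5)*1)*(-48157) = sqrt(2 + 25*1)*(-48157) = sqrt(2 + 25)*(-48157) = sqrt(27)*(-48157) = (3*sqrt(3))*(-48157) = -144471*sqrt(3)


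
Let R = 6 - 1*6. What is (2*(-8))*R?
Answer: 0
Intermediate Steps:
R = 0 (R = 6 - 6 = 0)
(2*(-8))*R = (2*(-8))*0 = -16*0 = 0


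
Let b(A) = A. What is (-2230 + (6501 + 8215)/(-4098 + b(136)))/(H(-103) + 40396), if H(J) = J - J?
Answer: -3909/70693 ≈ -0.055295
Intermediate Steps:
H(J) = 0
(-2230 + (6501 + 8215)/(-4098 + b(136)))/(H(-103) + 40396) = (-2230 + (6501 + 8215)/(-4098 + 136))/(0 + 40396) = (-2230 + 14716/(-3962))/40396 = (-2230 + 14716*(-1/3962))*(1/40396) = (-2230 - 26/7)*(1/40396) = -15636/7*1/40396 = -3909/70693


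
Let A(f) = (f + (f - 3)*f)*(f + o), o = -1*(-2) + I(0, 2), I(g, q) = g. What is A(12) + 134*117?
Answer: 17358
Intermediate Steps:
o = 2 (o = -1*(-2) + 0 = 2 + 0 = 2)
A(f) = (2 + f)*(f + f*(-3 + f)) (A(f) = (f + (f - 3)*f)*(f + 2) = (f + (-3 + f)*f)*(2 + f) = (f + f*(-3 + f))*(2 + f) = (2 + f)*(f + f*(-3 + f)))
A(12) + 134*117 = 12*(-4 + 12**2) + 134*117 = 12*(-4 + 144) + 15678 = 12*140 + 15678 = 1680 + 15678 = 17358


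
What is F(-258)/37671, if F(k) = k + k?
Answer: -172/12557 ≈ -0.013698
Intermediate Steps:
F(k) = 2*k
F(-258)/37671 = (2*(-258))/37671 = -516*1/37671 = -172/12557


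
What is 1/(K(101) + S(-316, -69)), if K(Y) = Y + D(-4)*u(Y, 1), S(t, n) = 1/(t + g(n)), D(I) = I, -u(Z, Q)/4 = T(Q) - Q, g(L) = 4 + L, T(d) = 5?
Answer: 381/62864 ≈ 0.0060607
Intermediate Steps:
u(Z, Q) = -20 + 4*Q (u(Z, Q) = -4*(5 - Q) = -20 + 4*Q)
S(t, n) = 1/(4 + n + t) (S(t, n) = 1/(t + (4 + n)) = 1/(4 + n + t))
K(Y) = 64 + Y (K(Y) = Y - 4*(-20 + 4*1) = Y - 4*(-20 + 4) = Y - 4*(-16) = Y + 64 = 64 + Y)
1/(K(101) + S(-316, -69)) = 1/((64 + 101) + 1/(4 - 69 - 316)) = 1/(165 + 1/(-381)) = 1/(165 - 1/381) = 1/(62864/381) = 381/62864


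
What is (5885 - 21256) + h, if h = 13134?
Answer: -2237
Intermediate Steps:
(5885 - 21256) + h = (5885 - 21256) + 13134 = -15371 + 13134 = -2237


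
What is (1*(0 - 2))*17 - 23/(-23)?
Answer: -33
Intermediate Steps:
(1*(0 - 2))*17 - 23/(-23) = (1*(-2))*17 - 23*(-1/23) = -2*17 + 1 = -34 + 1 = -33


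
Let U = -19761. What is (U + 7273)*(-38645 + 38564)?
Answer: 1011528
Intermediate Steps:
(U + 7273)*(-38645 + 38564) = (-19761 + 7273)*(-38645 + 38564) = -12488*(-81) = 1011528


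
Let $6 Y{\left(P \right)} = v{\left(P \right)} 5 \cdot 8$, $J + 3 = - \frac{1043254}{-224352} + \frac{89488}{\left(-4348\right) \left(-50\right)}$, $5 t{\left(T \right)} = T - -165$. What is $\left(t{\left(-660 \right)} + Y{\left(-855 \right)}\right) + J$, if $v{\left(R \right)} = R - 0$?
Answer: $- \frac{17671286991139}{3048382800} \approx -5796.9$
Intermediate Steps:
$t{\left(T \right)} = 33 + \frac{T}{5}$ ($t{\left(T \right)} = \frac{T - -165}{5} = \frac{T + 165}{5} = \frac{165 + T}{5} = 33 + \frac{T}{5}$)
$J = \frac{6284866061}{3048382800}$ ($J = -3 + \left(- \frac{1043254}{-224352} + \frac{89488}{\left(-4348\right) \left(-50\right)}\right) = -3 + \left(\left(-1043254\right) \left(- \frac{1}{224352}\right) + \frac{89488}{217400}\right) = -3 + \left(\frac{521627}{112176} + 89488 \cdot \frac{1}{217400}\right) = -3 + \left(\frac{521627}{112176} + \frac{11186}{27175}\right) = -3 + \frac{15430014461}{3048382800} = \frac{6284866061}{3048382800} \approx 2.0617$)
$v{\left(R \right)} = R$ ($v{\left(R \right)} = R + 0 = R$)
$Y{\left(P \right)} = \frac{20 P}{3}$ ($Y{\left(P \right)} = \frac{P 5 \cdot 8}{6} = \frac{5 P 8}{6} = \frac{40 P}{6} = \frac{20 P}{3}$)
$\left(t{\left(-660 \right)} + Y{\left(-855 \right)}\right) + J = \left(\left(33 + \frac{1}{5} \left(-660\right)\right) + \frac{20}{3} \left(-855\right)\right) + \frac{6284866061}{3048382800} = \left(\left(33 - 132\right) - 5700\right) + \frac{6284866061}{3048382800} = \left(-99 - 5700\right) + \frac{6284866061}{3048382800} = -5799 + \frac{6284866061}{3048382800} = - \frac{17671286991139}{3048382800}$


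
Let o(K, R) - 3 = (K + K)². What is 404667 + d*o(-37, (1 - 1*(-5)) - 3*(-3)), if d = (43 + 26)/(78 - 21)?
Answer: 7814690/19 ≈ 4.1130e+5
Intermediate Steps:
o(K, R) = 3 + 4*K² (o(K, R) = 3 + (K + K)² = 3 + (2*K)² = 3 + 4*K²)
d = 23/19 (d = 69/57 = 69*(1/57) = 23/19 ≈ 1.2105)
404667 + d*o(-37, (1 - 1*(-5)) - 3*(-3)) = 404667 + 23*(3 + 4*(-37)²)/19 = 404667 + 23*(3 + 4*1369)/19 = 404667 + 23*(3 + 5476)/19 = 404667 + (23/19)*5479 = 404667 + 126017/19 = 7814690/19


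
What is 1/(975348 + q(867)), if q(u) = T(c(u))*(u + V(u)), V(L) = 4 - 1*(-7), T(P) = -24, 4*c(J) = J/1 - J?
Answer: 1/954276 ≈ 1.0479e-6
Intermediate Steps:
c(J) = 0 (c(J) = (J/1 - J)/4 = (J*1 - J)/4 = (J - J)/4 = (¼)*0 = 0)
V(L) = 11 (V(L) = 4 + 7 = 11)
q(u) = -264 - 24*u (q(u) = -24*(u + 11) = -24*(11 + u) = -264 - 24*u)
1/(975348 + q(867)) = 1/(975348 + (-264 - 24*867)) = 1/(975348 + (-264 - 20808)) = 1/(975348 - 21072) = 1/954276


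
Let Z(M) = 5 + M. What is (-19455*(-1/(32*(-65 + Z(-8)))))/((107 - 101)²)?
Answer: -6485/26112 ≈ -0.24835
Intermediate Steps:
(-19455*(-1/(32*(-65 + Z(-8)))))/((107 - 101)²) = (-19455*(-1/(32*(-65 + (5 - 8)))))/((107 - 101)²) = (-19455*(-1/(32*(-65 - 3))))/(6²) = -19455/((-68*(-32)))/36 = -19455/2176*(1/36) = -19455*1/2176*(1/36) = -19455/2176*1/36 = -6485/26112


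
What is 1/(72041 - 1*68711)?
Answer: 1/3330 ≈ 0.00030030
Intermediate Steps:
1/(72041 - 1*68711) = 1/(72041 - 68711) = 1/3330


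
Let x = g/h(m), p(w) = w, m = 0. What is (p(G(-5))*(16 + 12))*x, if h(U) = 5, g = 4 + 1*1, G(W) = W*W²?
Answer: -3500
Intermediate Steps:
G(W) = W³
g = 5 (g = 4 + 1 = 5)
x = 1 (x = 5/5 = 5*(⅕) = 1)
(p(G(-5))*(16 + 12))*x = ((-5)³*(16 + 12))*1 = -125*28*1 = -3500*1 = -3500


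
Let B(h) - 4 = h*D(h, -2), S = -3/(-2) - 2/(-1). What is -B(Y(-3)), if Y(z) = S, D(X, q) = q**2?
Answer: -18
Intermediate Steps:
S = 7/2 (S = -3*(-1/2) - 2*(-1) = 3/2 + 2 = 7/2 ≈ 3.5000)
Y(z) = 7/2
B(h) = 4 + 4*h (B(h) = 4 + h*(-2)**2 = 4 + h*4 = 4 + 4*h)
-B(Y(-3)) = -(4 + 4*(7/2)) = -(4 + 14) = -1*18 = -18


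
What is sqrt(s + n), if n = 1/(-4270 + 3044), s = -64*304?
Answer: I*sqrt(29243847882)/1226 ≈ 139.48*I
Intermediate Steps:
s = -19456
n = -1/1226 (n = 1/(-1226) = -1/1226 ≈ -0.00081566)
sqrt(s + n) = sqrt(-19456 - 1/1226) = sqrt(-23853057/1226) = I*sqrt(29243847882)/1226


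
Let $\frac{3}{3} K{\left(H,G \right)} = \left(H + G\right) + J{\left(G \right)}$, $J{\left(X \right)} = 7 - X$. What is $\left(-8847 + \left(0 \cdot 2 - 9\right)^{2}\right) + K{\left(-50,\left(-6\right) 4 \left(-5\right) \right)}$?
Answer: $-8809$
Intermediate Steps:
$K{\left(H,G \right)} = 7 + H$ ($K{\left(H,G \right)} = \left(H + G\right) - \left(-7 + G\right) = \left(G + H\right) - \left(-7 + G\right) = 7 + H$)
$\left(-8847 + \left(0 \cdot 2 - 9\right)^{2}\right) + K{\left(-50,\left(-6\right) 4 \left(-5\right) \right)} = \left(-8847 + \left(0 \cdot 2 - 9\right)^{2}\right) + \left(7 - 50\right) = \left(-8847 + \left(0 - 9\right)^{2}\right) - 43 = \left(-8847 + \left(-9\right)^{2}\right) - 43 = \left(-8847 + 81\right) - 43 = -8766 - 43 = -8809$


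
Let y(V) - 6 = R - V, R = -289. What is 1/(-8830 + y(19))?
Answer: -1/9132 ≈ -0.00010951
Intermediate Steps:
y(V) = -283 - V (y(V) = 6 + (-289 - V) = -283 - V)
1/(-8830 + y(19)) = 1/(-8830 + (-283 - 1*19)) = 1/(-8830 + (-283 - 19)) = 1/(-8830 - 302) = 1/(-9132) = -1/9132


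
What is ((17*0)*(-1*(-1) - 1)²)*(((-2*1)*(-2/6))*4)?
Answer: 0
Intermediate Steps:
((17*0)*(-1*(-1) - 1)²)*(((-2*1)*(-2/6))*4) = (0*(1 - 1)²)*(-(-4)/6*4) = (0*0²)*(-2*(-⅓)*4) = (0*0)*((⅔)*4) = 0*(8/3) = 0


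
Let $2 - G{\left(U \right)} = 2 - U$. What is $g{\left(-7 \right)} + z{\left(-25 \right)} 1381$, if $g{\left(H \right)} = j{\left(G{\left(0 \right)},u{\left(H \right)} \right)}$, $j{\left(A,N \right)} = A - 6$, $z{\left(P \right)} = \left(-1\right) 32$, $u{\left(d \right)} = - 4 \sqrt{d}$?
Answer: $-44198$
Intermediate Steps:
$G{\left(U \right)} = U$ ($G{\left(U \right)} = 2 - \left(2 - U\right) = 2 + \left(-2 + U\right) = U$)
$z{\left(P \right)} = -32$
$j{\left(A,N \right)} = -6 + A$
$g{\left(H \right)} = -6$ ($g{\left(H \right)} = -6 + 0 = -6$)
$g{\left(-7 \right)} + z{\left(-25 \right)} 1381 = -6 - 44192 = -44198$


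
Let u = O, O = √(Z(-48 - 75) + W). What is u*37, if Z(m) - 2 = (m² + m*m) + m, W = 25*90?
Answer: 37*√32387 ≈ 6658.7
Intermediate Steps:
W = 2250
Z(m) = 2 + m + 2*m² (Z(m) = 2 + ((m² + m*m) + m) = 2 + ((m² + m²) + m) = 2 + (2*m² + m) = 2 + (m + 2*m²) = 2 + m + 2*m²)
O = √32387 (O = √((2 + (-48 - 75) + 2*(-48 - 75)²) + 2250) = √((2 - 123 + 2*(-123)²) + 2250) = √((2 - 123 + 2*15129) + 2250) = √((2 - 123 + 30258) + 2250) = √(30137 + 2250) = √32387 ≈ 179.96)
u = √32387 ≈ 179.96
u*37 = √32387*37 = 37*√32387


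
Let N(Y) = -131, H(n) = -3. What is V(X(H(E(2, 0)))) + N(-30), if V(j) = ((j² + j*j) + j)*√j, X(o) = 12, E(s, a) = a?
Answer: -131 + 600*√3 ≈ 908.23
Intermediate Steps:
V(j) = √j*(j + 2*j²) (V(j) = ((j² + j²) + j)*√j = (2*j² + j)*√j = (j + 2*j²)*√j = √j*(j + 2*j²))
V(X(H(E(2, 0)))) + N(-30) = 12^(3/2)*(1 + 2*12) - 131 = (24*√3)*(1 + 24) - 131 = (24*√3)*25 - 131 = 600*√3 - 131 = -131 + 600*√3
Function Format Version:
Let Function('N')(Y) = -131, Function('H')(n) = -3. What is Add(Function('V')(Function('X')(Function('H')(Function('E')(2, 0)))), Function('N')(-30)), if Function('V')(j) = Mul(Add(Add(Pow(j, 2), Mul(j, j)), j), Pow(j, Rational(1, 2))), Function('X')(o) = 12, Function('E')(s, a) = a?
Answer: Add(-131, Mul(600, Pow(3, Rational(1, 2)))) ≈ 908.23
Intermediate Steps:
Function('V')(j) = Mul(Pow(j, Rational(1, 2)), Add(j, Mul(2, Pow(j, 2)))) (Function('V')(j) = Mul(Add(Add(Pow(j, 2), Pow(j, 2)), j), Pow(j, Rational(1, 2))) = Mul(Add(Mul(2, Pow(j, 2)), j), Pow(j, Rational(1, 2))) = Mul(Add(j, Mul(2, Pow(j, 2))), Pow(j, Rational(1, 2))) = Mul(Pow(j, Rational(1, 2)), Add(j, Mul(2, Pow(j, 2)))))
Add(Function('V')(Function('X')(Function('H')(Function('E')(2, 0)))), Function('N')(-30)) = Add(Mul(Pow(12, Rational(3, 2)), Add(1, Mul(2, 12))), -131) = Add(Mul(Mul(24, Pow(3, Rational(1, 2))), Add(1, 24)), -131) = Add(Mul(Mul(24, Pow(3, Rational(1, 2))), 25), -131) = Add(Mul(600, Pow(3, Rational(1, 2))), -131) = Add(-131, Mul(600, Pow(3, Rational(1, 2))))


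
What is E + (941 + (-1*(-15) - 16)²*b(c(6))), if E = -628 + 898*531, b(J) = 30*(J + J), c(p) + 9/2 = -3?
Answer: 476701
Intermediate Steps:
c(p) = -15/2 (c(p) = -9/2 - 3 = -15/2)
b(J) = 60*J (b(J) = 30*(2*J) = 60*J)
E = 476210 (E = -628 + 476838 = 476210)
E + (941 + (-1*(-15) - 16)²*b(c(6))) = 476210 + (941 + (-1*(-15) - 16)²*(60*(-15/2))) = 476210 + (941 + (15 - 16)²*(-450)) = 476210 + (941 + (-1)²*(-450)) = 476210 + (941 + 1*(-450)) = 476210 + (941 - 450) = 476210 + 491 = 476701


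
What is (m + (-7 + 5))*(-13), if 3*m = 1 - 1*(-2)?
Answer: 13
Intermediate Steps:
m = 1 (m = (1 - 1*(-2))/3 = (1 + 2)/3 = (⅓)*3 = 1)
(m + (-7 + 5))*(-13) = (1 + (-7 + 5))*(-13) = (1 - 2)*(-13) = -1*(-13) = 13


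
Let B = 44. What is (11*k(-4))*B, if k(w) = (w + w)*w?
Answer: 15488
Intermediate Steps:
k(w) = 2*w² (k(w) = (2*w)*w = 2*w²)
(11*k(-4))*B = (11*(2*(-4)²))*44 = (11*(2*16))*44 = (11*32)*44 = 352*44 = 15488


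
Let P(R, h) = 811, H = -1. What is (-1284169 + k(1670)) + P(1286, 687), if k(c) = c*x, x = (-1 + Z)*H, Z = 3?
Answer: -1286698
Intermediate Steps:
x = -2 (x = (-1 + 3)*(-1) = 2*(-1) = -2)
k(c) = -2*c (k(c) = c*(-2) = -2*c)
(-1284169 + k(1670)) + P(1286, 687) = (-1284169 - 2*1670) + 811 = (-1284169 - 3340) + 811 = -1287509 + 811 = -1286698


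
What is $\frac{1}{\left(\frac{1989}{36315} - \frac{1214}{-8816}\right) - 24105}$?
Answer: $- \frac{17786280}{428734855987} \approx -4.1485 \cdot 10^{-5}$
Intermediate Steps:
$\frac{1}{\left(\frac{1989}{36315} - \frac{1214}{-8816}\right) - 24105} = \frac{1}{\left(1989 \cdot \frac{1}{36315} - - \frac{607}{4408}\right) - 24105} = \frac{1}{\left(\frac{221}{4035} + \frac{607}{4408}\right) - 24105} = \frac{1}{\frac{3423413}{17786280} - 24105} = \frac{1}{- \frac{428734855987}{17786280}} = - \frac{17786280}{428734855987}$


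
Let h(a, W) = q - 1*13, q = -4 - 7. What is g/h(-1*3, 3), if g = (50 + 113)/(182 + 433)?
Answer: -163/14760 ≈ -0.011043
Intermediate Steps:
g = 163/615 ≈ 0.26504
q = -11
h(a, W) = -24 (h(a, W) = -11 - 1*13 = -11 - 13 = -24)
g/h(-1*3, 3) = (163/615)/(-24) = (163/615)*(-1/24) = -163/14760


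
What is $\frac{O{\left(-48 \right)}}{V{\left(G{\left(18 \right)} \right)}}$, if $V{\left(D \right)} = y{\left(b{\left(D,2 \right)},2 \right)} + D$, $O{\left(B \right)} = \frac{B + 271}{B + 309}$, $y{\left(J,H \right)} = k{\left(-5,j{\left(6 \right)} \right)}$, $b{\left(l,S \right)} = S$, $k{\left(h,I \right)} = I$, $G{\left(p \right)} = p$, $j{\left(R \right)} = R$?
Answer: $\frac{223}{6264} \approx 0.0356$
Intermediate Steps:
$y{\left(J,H \right)} = 6$
$O{\left(B \right)} = \frac{271 + B}{309 + B}$
$V{\left(D \right)} = 6 + D$
$\frac{O{\left(-48 \right)}}{V{\left(G{\left(18 \right)} \right)}} = \frac{\frac{1}{309 - 48} \left(271 - 48\right)}{6 + 18} = \frac{\frac{1}{261} \cdot 223}{24} = \frac{1}{261} \cdot 223 \cdot \frac{1}{24} = \frac{223}{261} \cdot \frac{1}{24} = \frac{223}{6264}$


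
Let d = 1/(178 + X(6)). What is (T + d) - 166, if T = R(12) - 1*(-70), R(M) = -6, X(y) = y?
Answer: -18767/184 ≈ -101.99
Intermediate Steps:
d = 1/184 (d = 1/(178 + 6) = 1/184 ≈ 0.0054348)
T = 64 (T = -6 - 1*(-70) = -6 + 70 = 64)
(T + d) - 166 = (64 + 1/184) - 166 = 11777/184 - 166 = -18767/184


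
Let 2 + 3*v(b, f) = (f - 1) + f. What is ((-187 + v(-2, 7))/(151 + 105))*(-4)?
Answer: 275/96 ≈ 2.8646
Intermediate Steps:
v(b, f) = -1 + 2*f/3 (v(b, f) = -⅔ + ((f - 1) + f)/3 = -⅔ + ((-1 + f) + f)/3 = -⅔ + (-1 + 2*f)/3 = -⅔ + (-⅓ + 2*f/3) = -1 + 2*f/3)
((-187 + v(-2, 7))/(151 + 105))*(-4) = ((-187 + (-1 + (⅔)*7))/(151 + 105))*(-4) = ((-187 + (-1 + 14/3))/256)*(-4) = ((-187 + 11/3)*(1/256))*(-4) = -550/3*1/256*(-4) = -275/384*(-4) = 275/96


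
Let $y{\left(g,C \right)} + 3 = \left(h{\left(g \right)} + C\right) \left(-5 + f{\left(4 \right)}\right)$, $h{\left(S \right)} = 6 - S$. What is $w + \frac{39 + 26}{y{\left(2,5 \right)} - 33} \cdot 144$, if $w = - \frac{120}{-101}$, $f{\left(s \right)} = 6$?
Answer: $- \frac{104680}{303} \approx -345.48$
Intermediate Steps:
$y{\left(g,C \right)} = 3 + C - g$ ($y{\left(g,C \right)} = -3 + \left(\left(6 - g\right) + C\right) \left(-5 + 6\right) = -3 + \left(6 + C - g\right) 1 = -3 + \left(6 + C - g\right) = 3 + C - g$)
$w = \frac{120}{101}$ ($w = \left(-120\right) \left(- \frac{1}{101}\right) = \frac{120}{101} \approx 1.1881$)
$w + \frac{39 + 26}{y{\left(2,5 \right)} - 33} \cdot 144 = \frac{120}{101} + \frac{39 + 26}{\left(3 + 5 - 2\right) - 33} \cdot 144 = \frac{120}{101} + \frac{65}{\left(3 + 5 - 2\right) - 33} \cdot 144 = \frac{120}{101} + \frac{65}{6 - 33} \cdot 144 = \frac{120}{101} + \frac{65}{-27} \cdot 144 = \frac{120}{101} + 65 \left(- \frac{1}{27}\right) 144 = \frac{120}{101} - \frac{1040}{3} = - \frac{104680}{303}$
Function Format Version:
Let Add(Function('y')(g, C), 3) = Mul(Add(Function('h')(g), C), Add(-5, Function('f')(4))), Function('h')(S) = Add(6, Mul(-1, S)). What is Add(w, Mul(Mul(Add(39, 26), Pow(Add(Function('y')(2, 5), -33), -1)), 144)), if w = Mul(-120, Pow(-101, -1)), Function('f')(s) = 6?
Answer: Rational(-104680, 303) ≈ -345.48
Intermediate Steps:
Function('y')(g, C) = Add(3, C, Mul(-1, g)) (Function('y')(g, C) = Add(-3, Mul(Add(Add(6, Mul(-1, g)), C), Add(-5, 6))) = Add(-3, Mul(Add(6, C, Mul(-1, g)), 1)) = Add(-3, Add(6, C, Mul(-1, g))) = Add(3, C, Mul(-1, g)))
w = Rational(120, 101) (w = Mul(-120, Rational(-1, 101)) = Rational(120, 101) ≈ 1.1881)
Add(w, Mul(Mul(Add(39, 26), Pow(Add(Function('y')(2, 5), -33), -1)), 144)) = Add(Rational(120, 101), Mul(Mul(Add(39, 26), Pow(Add(Add(3, 5, Mul(-1, 2)), -33), -1)), 144)) = Add(Rational(120, 101), Mul(Mul(65, Pow(Add(Add(3, 5, -2), -33), -1)), 144)) = Add(Rational(120, 101), Mul(Mul(65, Pow(Add(6, -33), -1)), 144)) = Add(Rational(120, 101), Mul(Mul(65, Pow(-27, -1)), 144)) = Add(Rational(120, 101), Mul(Mul(65, Rational(-1, 27)), 144)) = Add(Rational(120, 101), Mul(Rational(-65, 27), 144)) = Add(Rational(120, 101), Rational(-1040, 3)) = Rational(-104680, 303)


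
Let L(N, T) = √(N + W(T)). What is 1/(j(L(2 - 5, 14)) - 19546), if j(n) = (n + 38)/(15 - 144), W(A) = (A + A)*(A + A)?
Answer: -108423296/2119273682001 + 43*√781/2119273682001 ≈ -5.1160e-5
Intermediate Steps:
W(A) = 4*A² (W(A) = (2*A)*(2*A) = 4*A²)
L(N, T) = √(N + 4*T²)
j(n) = -38/129 - n/129 (j(n) = (38 + n)/(-129) = (38 + n)*(-1/129) = -38/129 - n/129)
1/(j(L(2 - 5, 14)) - 19546) = 1/((-38/129 - √((2 - 5) + 4*14²)/129) - 19546) = 1/((-38/129 - √(-3 + 4*196)/129) - 19546) = 1/((-38/129 - √(-3 + 784)/129) - 19546) = 1/((-38/129 - √781/129) - 19546) = 1/(-2521472/129 - √781/129)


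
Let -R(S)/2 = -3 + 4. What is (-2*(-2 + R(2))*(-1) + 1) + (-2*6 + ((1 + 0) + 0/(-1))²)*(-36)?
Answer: 389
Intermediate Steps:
R(S) = -2 (R(S) = -2*(-3 + 4) = -2*1 = -2)
(-2*(-2 + R(2))*(-1) + 1) + (-2*6 + ((1 + 0) + 0/(-1))²)*(-36) = (-2*(-2 - 2)*(-1) + 1) + (-2*6 + ((1 + 0) + 0/(-1))²)*(-36) = (-2*(-4)*(-1) + 1) + (-12 + (1 + 0*(-1))²)*(-36) = (8*(-1) + 1) + (-12 + (1 + 0)²)*(-36) = (-8 + 1) + (-12 + 1²)*(-36) = -7 + (-12 + 1)*(-36) = -7 - 11*(-36) = -7 + 396 = 389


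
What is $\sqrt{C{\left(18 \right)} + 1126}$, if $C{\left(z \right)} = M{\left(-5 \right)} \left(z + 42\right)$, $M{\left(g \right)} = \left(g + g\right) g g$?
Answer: $i \sqrt{13874} \approx 117.79 i$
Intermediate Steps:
$M{\left(g \right)} = 2 g^{3}$ ($M{\left(g \right)} = 2 g g g = 2 g^{2} g = 2 g^{3}$)
$C{\left(z \right)} = -10500 - 250 z$ ($C{\left(z \right)} = 2 \left(-5\right)^{3} \left(z + 42\right) = 2 \left(-125\right) \left(42 + z\right) = - 250 \left(42 + z\right) = -10500 - 250 z$)
$\sqrt{C{\left(18 \right)} + 1126} = \sqrt{\left(-10500 - 4500\right) + 1126} = \sqrt{-15000 + 1126} = \sqrt{-13874} = i \sqrt{13874}$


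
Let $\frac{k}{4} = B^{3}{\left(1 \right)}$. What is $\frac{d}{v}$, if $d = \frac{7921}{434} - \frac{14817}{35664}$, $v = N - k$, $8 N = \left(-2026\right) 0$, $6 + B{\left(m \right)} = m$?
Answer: $\frac{46010661}{1289848000} \approx 0.035671$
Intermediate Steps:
$B{\left(m \right)} = -6 + m$
$N = 0$ ($N = \frac{\left(-2026\right) 0}{8} = \frac{1}{8} \cdot 0 = 0$)
$k = -500$ ($k = 4 \left(-6 + 1\right)^{3} = 4 \left(-5\right)^{3} = 4 \left(-125\right) = -500$)
$v = 500$ ($v = 0 - -500 = 0 + 500 = 500$)
$d = \frac{46010661}{2579696}$ ($d = 7921 \cdot \frac{1}{434} - \frac{4939}{11888} = \frac{7921}{434} - \frac{4939}{11888} = \frac{46010661}{2579696} \approx 17.836$)
$\frac{d}{v} = \frac{46010661}{2579696 \cdot 500} = \frac{46010661}{2579696} \cdot \frac{1}{500} = \frac{46010661}{1289848000}$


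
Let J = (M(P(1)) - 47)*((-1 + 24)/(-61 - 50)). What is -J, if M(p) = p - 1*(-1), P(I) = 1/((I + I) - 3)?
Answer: -1081/111 ≈ -9.7387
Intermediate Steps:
P(I) = 1/(-3 + 2*I) (P(I) = 1/(2*I - 3) = 1/(-3 + 2*I))
M(p) = 1 + p (M(p) = p + 1 = 1 + p)
J = 1081/111 (J = ((1 + 1/(-3 + 2*1)) - 47)*((-1 + 24)/(-61 - 50)) = ((1 + 1/(-3 + 2)) - 47)*(23/(-111)) = ((1 + 1/(-1)) - 47)*(23*(-1/111)) = ((1 - 1) - 47)*(-23/111) = (0 - 47)*(-23/111) = -47*(-23/111) = 1081/111 ≈ 9.7387)
-J = -1*1081/111 = -1081/111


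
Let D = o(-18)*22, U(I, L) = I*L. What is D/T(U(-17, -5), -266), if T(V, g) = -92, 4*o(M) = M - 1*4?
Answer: 121/92 ≈ 1.3152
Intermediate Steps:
o(M) = -1 + M/4 (o(M) = (M - 1*4)/4 = (M - 4)/4 = (-4 + M)/4 = -1 + M/4)
D = -121 (D = (-1 + (¼)*(-18))*22 = (-1 - 9/2)*22 = -11/2*22 = -121)
D/T(U(-17, -5), -266) = -121/(-92) = -121*(-1/92) = 121/92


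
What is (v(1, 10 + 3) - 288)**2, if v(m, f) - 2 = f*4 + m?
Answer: 54289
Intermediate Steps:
v(m, f) = 2 + m + 4*f (v(m, f) = 2 + (f*4 + m) = 2 + (4*f + m) = 2 + (m + 4*f) = 2 + m + 4*f)
(v(1, 10 + 3) - 288)**2 = ((2 + 1 + 4*(10 + 3)) - 288)**2 = ((2 + 1 + 4*13) - 288)**2 = ((2 + 1 + 52) - 288)**2 = (55 - 288)**2 = (-233)**2 = 54289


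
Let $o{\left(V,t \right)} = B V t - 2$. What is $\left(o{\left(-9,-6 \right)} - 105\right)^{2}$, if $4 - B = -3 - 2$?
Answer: $143641$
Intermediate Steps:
$B = 9$ ($B = 4 - \left(-3 - 2\right) = 4 - -5 = 4 + 5 = 9$)
$o{\left(V,t \right)} = -2 + 9 V t$ ($o{\left(V,t \right)} = 9 V t - 2 = -2 + 9 V t$)
$\left(o{\left(-9,-6 \right)} - 105\right)^{2} = \left(\left(-2 + 9 \left(-9\right) \left(-6\right)\right) - 105\right)^{2} = \left(\left(-2 + 486\right) - 105\right)^{2} = \left(484 - 105\right)^{2} = 379^{2} = 143641$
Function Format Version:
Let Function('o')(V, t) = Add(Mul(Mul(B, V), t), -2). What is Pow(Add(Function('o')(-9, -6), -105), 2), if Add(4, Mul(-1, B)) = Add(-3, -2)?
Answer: 143641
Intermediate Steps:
B = 9 (B = Add(4, Mul(-1, Add(-3, -2))) = Add(4, Mul(-1, -5)) = Add(4, 5) = 9)
Function('o')(V, t) = Add(-2, Mul(9, V, t)) (Function('o')(V, t) = Add(Mul(Mul(9, V), t), -2) = Add(Mul(9, V, t), -2) = Add(-2, Mul(9, V, t)))
Pow(Add(Function('o')(-9, -6), -105), 2) = Pow(Add(Add(-2, Mul(9, -9, -6)), -105), 2) = Pow(Add(Add(-2, 486), -105), 2) = Pow(Add(484, -105), 2) = Pow(379, 2) = 143641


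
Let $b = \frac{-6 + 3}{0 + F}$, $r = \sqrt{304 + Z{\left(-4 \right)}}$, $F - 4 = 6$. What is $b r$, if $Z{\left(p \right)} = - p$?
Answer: $- \frac{3 \sqrt{77}}{5} \approx -5.265$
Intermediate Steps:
$F = 10$ ($F = 4 + 6 = 10$)
$r = 2 \sqrt{77}$ ($r = \sqrt{304 - -4} = \sqrt{304 + 4} = \sqrt{308} = 2 \sqrt{77} \approx 17.55$)
$b = - \frac{3}{10}$ ($b = \frac{-6 + 3}{0 + 10} = - \frac{3}{10} \approx -0.3$)
$b r = - \frac{3 \cdot 2 \sqrt{77}}{10} = - \frac{3 \sqrt{77}}{5}$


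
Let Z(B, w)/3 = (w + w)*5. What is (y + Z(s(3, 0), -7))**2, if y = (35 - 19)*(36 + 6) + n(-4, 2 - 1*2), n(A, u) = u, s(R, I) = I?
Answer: 213444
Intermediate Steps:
Z(B, w) = 30*w (Z(B, w) = 3*((w + w)*5) = 3*((2*w)*5) = 3*(10*w) = 30*w)
y = 672 (y = (35 - 19)*(36 + 6) + (2 - 1*2) = 16*42 + (2 - 2) = 672 + 0 = 672)
(y + Z(s(3, 0), -7))**2 = (672 + 30*(-7))**2 = (672 - 210)**2 = 462**2 = 213444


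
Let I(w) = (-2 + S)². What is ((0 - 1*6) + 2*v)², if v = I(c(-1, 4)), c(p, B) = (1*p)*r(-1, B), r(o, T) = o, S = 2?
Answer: 36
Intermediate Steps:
c(p, B) = -p (c(p, B) = (1*p)*(-1) = p*(-1) = -p)
I(w) = 0 (I(w) = (-2 + 2)² = 0² = 0)
v = 0
((0 - 1*6) + 2*v)² = ((0 - 1*6) + 2*0)² = ((0 - 6) + 0)² = (-6 + 0)² = (-6)² = 36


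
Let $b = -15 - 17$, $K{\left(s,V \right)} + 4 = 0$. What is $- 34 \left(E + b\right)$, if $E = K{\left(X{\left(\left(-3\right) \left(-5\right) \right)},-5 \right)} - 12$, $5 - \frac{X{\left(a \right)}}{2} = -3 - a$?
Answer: $1632$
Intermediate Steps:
$X{\left(a \right)} = 16 + 2 a$ ($X{\left(a \right)} = 10 - 2 \left(-3 - a\right) = 10 + \left(6 + 2 a\right) = 16 + 2 a$)
$K{\left(s,V \right)} = -4$ ($K{\left(s,V \right)} = -4 + 0 = -4$)
$b = -32$ ($b = -15 - 17 = -32$)
$E = -16$ ($E = -4 - 12 = -16$)
$- 34 \left(E + b\right) = - 34 \left(-16 - 32\right) = \left(-34\right) \left(-48\right) = 1632$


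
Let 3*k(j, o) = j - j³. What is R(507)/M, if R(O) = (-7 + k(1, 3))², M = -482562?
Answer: -49/482562 ≈ -0.00010154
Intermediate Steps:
k(j, o) = -j³/3 + j/3 (k(j, o) = (j - j³)/3 = -j³/3 + j/3)
R(O) = 49 (R(O) = (-7 + (⅓)*1*(1 - 1*1²))² = (-7 + (⅓)*1*(1 - 1*1))² = (-7 + (⅓)*1*(1 - 1))² = (-7 + (⅓)*1*0)² = (-7 + 0)² = (-7)² = 49)
R(507)/M = 49/(-482562) = 49*(-1/482562) = -49/482562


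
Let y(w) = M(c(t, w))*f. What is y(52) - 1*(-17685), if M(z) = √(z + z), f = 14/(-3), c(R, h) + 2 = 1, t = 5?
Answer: 17685 - 14*I*√2/3 ≈ 17685.0 - 6.5997*I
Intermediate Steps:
c(R, h) = -1 (c(R, h) = -2 + 1 = -1)
f = -14/3 (f = 14*(-⅓) = -14/3 ≈ -4.6667)
M(z) = √2*√z (M(z) = √(2*z) = √2*√z)
y(w) = -14*I*√2/3 (y(w) = (√2*√(-1))*(-14/3) = (√2*I)*(-14/3) = (I*√2)*(-14/3) = -14*I*√2/3)
y(52) - 1*(-17685) = -14*I*√2/3 - 1*(-17685) = -14*I*√2/3 + 17685 = 17685 - 14*I*√2/3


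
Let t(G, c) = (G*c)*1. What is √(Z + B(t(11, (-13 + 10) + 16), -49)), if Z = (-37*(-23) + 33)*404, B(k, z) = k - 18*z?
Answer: √358161 ≈ 598.47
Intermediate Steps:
t(G, c) = G*c
Z = 357136 (Z = (851 + 33)*404 = 884*404 = 357136)
√(Z + B(t(11, (-13 + 10) + 16), -49)) = √(357136 + (11*((-13 + 10) + 16) - 18*(-49))) = √(357136 + (11*(-3 + 16) + 882)) = √(357136 + (11*13 + 882)) = √(357136 + (143 + 882)) = √(357136 + 1025) = √358161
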